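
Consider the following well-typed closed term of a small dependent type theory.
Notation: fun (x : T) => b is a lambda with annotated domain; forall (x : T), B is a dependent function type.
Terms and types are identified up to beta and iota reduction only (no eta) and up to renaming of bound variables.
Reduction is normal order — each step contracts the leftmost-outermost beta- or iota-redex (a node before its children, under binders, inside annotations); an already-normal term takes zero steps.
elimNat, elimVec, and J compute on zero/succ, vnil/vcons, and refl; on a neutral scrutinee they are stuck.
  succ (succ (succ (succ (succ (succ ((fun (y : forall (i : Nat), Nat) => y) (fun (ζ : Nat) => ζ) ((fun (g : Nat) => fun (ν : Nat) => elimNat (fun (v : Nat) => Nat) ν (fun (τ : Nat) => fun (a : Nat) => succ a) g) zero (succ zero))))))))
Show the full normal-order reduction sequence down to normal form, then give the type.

normal-order reduction sequence:
  succ (succ (succ (succ (succ (succ ((fun (y : forall (i : Nat), Nat) => y) (fun (ζ : Nat) => ζ) ((fun (g : Nat) => fun (ν : Nat) => elimNat (fun (v : Nat) => Nat) ν (fun (τ : Nat) => fun (a : Nat) => succ a) g) zero (succ zero))))))))
  ~> succ (succ (succ (succ (succ (succ ((fun (y : Nat) => y) ((fun (i : Nat) => fun (ζ : Nat) => elimNat (fun (g : Nat) => Nat) ζ (fun (ν : Nat) => fun (v : Nat) => succ v) i) zero (succ zero))))))))
  ~> succ (succ (succ (succ (succ (succ ((fun (y : Nat) => fun (i : Nat) => elimNat (fun (ζ : Nat) => Nat) i (fun (g : Nat) => fun (ν : Nat) => succ ν) y) zero (succ zero)))))))
  ~> succ (succ (succ (succ (succ (succ ((fun (y : Nat) => elimNat (fun (i : Nat) => Nat) y (fun (ζ : Nat) => fun (g : Nat) => succ g) zero) (succ zero)))))))
  ~> succ (succ (succ (succ (succ (succ (elimNat (fun (y : Nat) => Nat) (succ zero) (fun (i : Nat) => fun (ζ : Nat) => succ ζ) zero))))))
  ~> succ (succ (succ (succ (succ (succ (succ zero))))))
inferred type:
  Nat


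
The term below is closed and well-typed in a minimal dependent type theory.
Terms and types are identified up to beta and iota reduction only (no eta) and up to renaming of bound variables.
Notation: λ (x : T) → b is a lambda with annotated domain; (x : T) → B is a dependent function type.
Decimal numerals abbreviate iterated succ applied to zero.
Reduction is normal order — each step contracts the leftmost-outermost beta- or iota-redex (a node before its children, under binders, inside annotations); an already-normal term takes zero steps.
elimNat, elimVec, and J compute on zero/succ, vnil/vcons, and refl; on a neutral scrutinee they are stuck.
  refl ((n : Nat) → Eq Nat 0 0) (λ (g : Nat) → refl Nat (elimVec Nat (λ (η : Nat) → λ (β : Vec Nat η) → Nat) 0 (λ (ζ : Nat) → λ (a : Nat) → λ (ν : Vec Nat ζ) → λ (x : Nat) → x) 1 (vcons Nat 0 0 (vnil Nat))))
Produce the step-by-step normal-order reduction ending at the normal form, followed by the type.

normal-order reduction sequence:
  refl ((n : Nat) → Eq Nat 0 0) (λ (g : Nat) → refl Nat (elimVec Nat (λ (η : Nat) → λ (β : Vec Nat η) → Nat) 0 (λ (ζ : Nat) → λ (a : Nat) → λ (ν : Vec Nat ζ) → λ (x : Nat) → x) 1 (vcons Nat 0 0 (vnil Nat))))
  ~> refl ((n : Nat) → Eq Nat 0 0) (λ (g : Nat) → refl Nat ((λ (η : Nat) → λ (β : Nat) → λ (ζ : Vec Nat η) → λ (a : Nat) → a) 0 0 (vnil Nat) (elimVec Nat (λ (ν : Nat) → λ (x : Vec Nat ν) → Nat) 0 (λ (i : Nat) → λ (ψ : Nat) → λ (ε : Vec Nat i) → λ (p : Nat) → p) 0 (vnil Nat))))
  ~> refl ((n : Nat) → Eq Nat 0 0) (λ (g : Nat) → refl Nat ((λ (η : Nat) → λ (β : Vec Nat 0) → λ (ζ : Nat) → ζ) 0 (vnil Nat) (elimVec Nat (λ (a : Nat) → λ (ν : Vec Nat a) → Nat) 0 (λ (x : Nat) → λ (i : Nat) → λ (ψ : Vec Nat x) → λ (ε : Nat) → ε) 0 (vnil Nat))))
  ~> refl ((n : Nat) → Eq Nat 0 0) (λ (g : Nat) → refl Nat ((λ (η : Vec Nat 0) → λ (β : Nat) → β) (vnil Nat) (elimVec Nat (λ (ζ : Nat) → λ (a : Vec Nat ζ) → Nat) 0 (λ (ν : Nat) → λ (x : Nat) → λ (i : Vec Nat ν) → λ (ψ : Nat) → ψ) 0 (vnil Nat))))
  ~> refl ((n : Nat) → Eq Nat 0 0) (λ (g : Nat) → refl Nat ((λ (η : Nat) → η) (elimVec Nat (λ (β : Nat) → λ (ζ : Vec Nat β) → Nat) 0 (λ (a : Nat) → λ (ν : Nat) → λ (x : Vec Nat a) → λ (i : Nat) → i) 0 (vnil Nat))))
  ~> refl ((n : Nat) → Eq Nat 0 0) (λ (g : Nat) → refl Nat (elimVec Nat (λ (η : Nat) → λ (β : Vec Nat η) → Nat) 0 (λ (ζ : Nat) → λ (a : Nat) → λ (ν : Vec Nat ζ) → λ (x : Nat) → x) 0 (vnil Nat)))
  ~> refl ((n : Nat) → Eq Nat 0 0) (λ (g : Nat) → refl Nat 0)
the term's type:
  Eq ((n : Nat) → Eq Nat 0 0) (λ (g : Nat) → refl Nat 0) (λ (η : Nat) → refl Nat 0)


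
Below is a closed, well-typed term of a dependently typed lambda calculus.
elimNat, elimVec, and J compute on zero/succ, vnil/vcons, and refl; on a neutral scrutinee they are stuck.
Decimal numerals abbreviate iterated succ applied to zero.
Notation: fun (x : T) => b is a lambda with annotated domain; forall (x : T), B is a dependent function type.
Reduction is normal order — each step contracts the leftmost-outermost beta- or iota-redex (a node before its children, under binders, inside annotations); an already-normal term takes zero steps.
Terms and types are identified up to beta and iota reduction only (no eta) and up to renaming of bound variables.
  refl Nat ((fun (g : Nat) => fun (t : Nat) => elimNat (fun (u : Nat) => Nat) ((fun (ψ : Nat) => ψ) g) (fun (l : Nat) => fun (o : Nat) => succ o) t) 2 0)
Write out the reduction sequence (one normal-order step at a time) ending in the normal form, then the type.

normal-order reduction:
  refl Nat ((fun (g : Nat) => fun (t : Nat) => elimNat (fun (u : Nat) => Nat) ((fun (ψ : Nat) => ψ) g) (fun (l : Nat) => fun (o : Nat) => succ o) t) 2 0)
  ~> refl Nat ((fun (g : Nat) => elimNat (fun (t : Nat) => Nat) ((fun (u : Nat) => u) 2) (fun (ψ : Nat) => fun (l : Nat) => succ l) g) 0)
  ~> refl Nat (elimNat (fun (g : Nat) => Nat) ((fun (t : Nat) => t) 2) (fun (u : Nat) => fun (ψ : Nat) => succ ψ) 0)
  ~> refl Nat ((fun (g : Nat) => g) 2)
  ~> refl Nat 2
inferred type:
  Eq Nat 2 2


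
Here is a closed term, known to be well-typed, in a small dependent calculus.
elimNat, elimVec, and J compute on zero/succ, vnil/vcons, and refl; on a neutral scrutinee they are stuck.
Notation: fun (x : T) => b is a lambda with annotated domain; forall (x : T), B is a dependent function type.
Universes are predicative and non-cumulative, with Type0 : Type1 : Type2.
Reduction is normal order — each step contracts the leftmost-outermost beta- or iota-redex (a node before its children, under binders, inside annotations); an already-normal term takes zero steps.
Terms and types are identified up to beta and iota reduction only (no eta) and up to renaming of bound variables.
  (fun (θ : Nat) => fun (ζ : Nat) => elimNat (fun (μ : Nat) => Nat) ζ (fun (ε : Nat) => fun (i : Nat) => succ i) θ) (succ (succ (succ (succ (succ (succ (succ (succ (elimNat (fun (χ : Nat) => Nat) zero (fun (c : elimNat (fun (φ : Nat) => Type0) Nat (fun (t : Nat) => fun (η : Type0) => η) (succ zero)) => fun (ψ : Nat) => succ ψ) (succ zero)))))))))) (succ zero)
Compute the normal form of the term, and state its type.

resulting normal form:
  succ (succ (succ (succ (succ (succ (succ (succ (succ (succ zero)))))))))
the term's type:
  Nat


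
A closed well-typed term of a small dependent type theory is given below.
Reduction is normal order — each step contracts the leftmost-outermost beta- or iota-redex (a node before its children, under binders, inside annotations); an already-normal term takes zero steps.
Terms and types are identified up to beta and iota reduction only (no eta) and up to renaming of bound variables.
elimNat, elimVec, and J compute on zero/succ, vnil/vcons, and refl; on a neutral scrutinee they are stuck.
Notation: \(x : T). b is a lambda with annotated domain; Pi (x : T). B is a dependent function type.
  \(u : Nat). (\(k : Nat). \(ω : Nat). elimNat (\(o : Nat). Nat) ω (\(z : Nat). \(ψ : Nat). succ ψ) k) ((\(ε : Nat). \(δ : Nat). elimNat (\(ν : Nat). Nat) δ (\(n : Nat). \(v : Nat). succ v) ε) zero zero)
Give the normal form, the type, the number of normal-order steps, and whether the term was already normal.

resulting normal form:
  \(u : Nat). \(k : Nat). k
type:
  Pi (u : Nat). Pi (k : Nat). Nat
normal-order step count: 5
term was already normal: no
first redex: a beta-redex


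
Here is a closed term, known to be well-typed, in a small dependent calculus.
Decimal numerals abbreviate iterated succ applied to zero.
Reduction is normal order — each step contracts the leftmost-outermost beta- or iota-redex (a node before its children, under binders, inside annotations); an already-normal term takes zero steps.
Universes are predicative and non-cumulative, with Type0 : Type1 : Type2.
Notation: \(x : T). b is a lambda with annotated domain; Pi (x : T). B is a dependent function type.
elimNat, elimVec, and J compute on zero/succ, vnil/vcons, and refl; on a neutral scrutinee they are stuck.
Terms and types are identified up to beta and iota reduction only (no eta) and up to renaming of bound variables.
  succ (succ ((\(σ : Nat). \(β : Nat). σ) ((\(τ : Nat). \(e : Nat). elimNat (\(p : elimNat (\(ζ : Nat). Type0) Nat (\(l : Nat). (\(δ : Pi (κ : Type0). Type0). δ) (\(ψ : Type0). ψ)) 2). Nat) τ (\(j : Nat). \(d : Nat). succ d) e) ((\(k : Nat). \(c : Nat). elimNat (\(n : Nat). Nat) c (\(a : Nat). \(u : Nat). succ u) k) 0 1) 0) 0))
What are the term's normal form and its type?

resulting normal form:
  3
the term's type:
  Nat
observation: normalization takes exactly 8 steps under the normal-order strategy.


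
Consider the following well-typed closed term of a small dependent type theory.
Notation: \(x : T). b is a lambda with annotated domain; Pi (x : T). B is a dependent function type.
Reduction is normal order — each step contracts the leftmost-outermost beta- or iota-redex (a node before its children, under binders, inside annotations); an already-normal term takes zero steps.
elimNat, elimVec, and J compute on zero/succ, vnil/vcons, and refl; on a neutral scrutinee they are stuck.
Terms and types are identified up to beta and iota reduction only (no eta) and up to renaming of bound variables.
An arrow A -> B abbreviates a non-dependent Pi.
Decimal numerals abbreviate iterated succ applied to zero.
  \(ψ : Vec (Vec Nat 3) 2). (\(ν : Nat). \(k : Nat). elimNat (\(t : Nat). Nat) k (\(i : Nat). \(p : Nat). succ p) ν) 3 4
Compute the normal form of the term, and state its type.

reduced normal form:
  \(ψ : Vec (Vec Nat 3) 2). 7
inferred type:
  Vec (Vec Nat 3) 2 -> Nat


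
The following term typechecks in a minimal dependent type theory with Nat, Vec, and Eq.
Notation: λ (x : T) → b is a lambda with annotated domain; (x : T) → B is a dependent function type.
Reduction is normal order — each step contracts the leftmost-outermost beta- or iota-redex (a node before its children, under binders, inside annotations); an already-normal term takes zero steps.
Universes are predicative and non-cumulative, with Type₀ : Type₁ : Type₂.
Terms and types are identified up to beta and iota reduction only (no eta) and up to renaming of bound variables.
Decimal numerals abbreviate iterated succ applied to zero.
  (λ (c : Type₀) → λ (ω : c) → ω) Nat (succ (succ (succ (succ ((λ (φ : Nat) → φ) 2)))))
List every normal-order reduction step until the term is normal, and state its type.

reduction (normal order):
  (λ (c : Type₀) → λ (ω : c) → ω) Nat (succ (succ (succ (succ ((λ (φ : Nat) → φ) 2)))))
  ~> (λ (c : Nat) → c) (succ (succ (succ (succ ((λ (ω : Nat) → ω) 2)))))
  ~> succ (succ (succ (succ ((λ (c : Nat) → c) 2))))
  ~> 6
inferred type:
  Nat


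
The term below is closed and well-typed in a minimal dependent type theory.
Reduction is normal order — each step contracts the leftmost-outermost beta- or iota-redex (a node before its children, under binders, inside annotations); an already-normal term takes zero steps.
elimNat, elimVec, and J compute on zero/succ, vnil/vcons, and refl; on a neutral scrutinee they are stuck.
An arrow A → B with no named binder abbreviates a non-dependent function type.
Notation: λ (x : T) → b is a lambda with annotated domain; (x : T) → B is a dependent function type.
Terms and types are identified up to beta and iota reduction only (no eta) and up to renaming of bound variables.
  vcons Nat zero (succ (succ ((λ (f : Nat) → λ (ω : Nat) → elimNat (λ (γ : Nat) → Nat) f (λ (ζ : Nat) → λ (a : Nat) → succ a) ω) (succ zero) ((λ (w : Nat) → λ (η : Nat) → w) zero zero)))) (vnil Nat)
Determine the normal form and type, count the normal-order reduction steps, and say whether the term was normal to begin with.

normal form:
  vcons Nat zero (succ (succ (succ zero))) (vnil Nat)
inferred type:
  Vec Nat (succ zero)
steps to reach normal form (normal order): 5
started in normal form: no
first contracted redex: a beta-redex


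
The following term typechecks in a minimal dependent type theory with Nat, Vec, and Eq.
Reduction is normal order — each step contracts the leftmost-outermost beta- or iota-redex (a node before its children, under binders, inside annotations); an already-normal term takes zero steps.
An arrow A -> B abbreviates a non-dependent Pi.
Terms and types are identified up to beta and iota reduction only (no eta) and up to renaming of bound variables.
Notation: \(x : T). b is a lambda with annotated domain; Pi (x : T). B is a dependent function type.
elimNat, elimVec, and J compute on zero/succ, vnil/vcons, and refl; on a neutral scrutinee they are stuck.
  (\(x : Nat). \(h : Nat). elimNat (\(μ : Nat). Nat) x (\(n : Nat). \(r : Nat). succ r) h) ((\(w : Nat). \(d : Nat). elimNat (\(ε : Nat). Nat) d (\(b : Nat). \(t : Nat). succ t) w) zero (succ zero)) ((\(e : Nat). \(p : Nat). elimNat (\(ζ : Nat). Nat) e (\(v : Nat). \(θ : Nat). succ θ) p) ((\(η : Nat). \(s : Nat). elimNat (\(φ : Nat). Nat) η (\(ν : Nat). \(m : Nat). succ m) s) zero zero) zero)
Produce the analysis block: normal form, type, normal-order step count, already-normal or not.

resulting normal form:
  succ zero
type:
  Nat
steps to reach normal form (normal order): 12
started in normal form: no
first redex: a beta-redex


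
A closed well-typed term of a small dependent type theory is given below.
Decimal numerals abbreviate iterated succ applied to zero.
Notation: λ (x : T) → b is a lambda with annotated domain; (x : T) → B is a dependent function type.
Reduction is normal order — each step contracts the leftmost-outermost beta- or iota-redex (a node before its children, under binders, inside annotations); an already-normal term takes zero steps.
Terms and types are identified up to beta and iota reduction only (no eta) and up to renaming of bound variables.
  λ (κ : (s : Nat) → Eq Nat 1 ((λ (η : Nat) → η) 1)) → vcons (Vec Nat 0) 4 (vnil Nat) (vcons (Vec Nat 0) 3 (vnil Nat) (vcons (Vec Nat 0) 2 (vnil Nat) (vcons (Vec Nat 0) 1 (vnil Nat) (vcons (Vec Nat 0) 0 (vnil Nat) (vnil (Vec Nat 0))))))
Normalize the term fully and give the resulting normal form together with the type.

reduced normal form:
  λ (κ : (s : Nat) → Eq Nat 1 1) → vcons (Vec Nat 0) 4 (vnil Nat) (vcons (Vec Nat 0) 3 (vnil Nat) (vcons (Vec Nat 0) 2 (vnil Nat) (vcons (Vec Nat 0) 1 (vnil Nat) (vcons (Vec Nat 0) 0 (vnil Nat) (vnil (Vec Nat 0))))))
type:
  (κ : (s : Nat) → Eq Nat 1 1) → Vec (Vec Nat 0) 5
observation: contracting a beta-redex first, the term normalizes in 1 step.


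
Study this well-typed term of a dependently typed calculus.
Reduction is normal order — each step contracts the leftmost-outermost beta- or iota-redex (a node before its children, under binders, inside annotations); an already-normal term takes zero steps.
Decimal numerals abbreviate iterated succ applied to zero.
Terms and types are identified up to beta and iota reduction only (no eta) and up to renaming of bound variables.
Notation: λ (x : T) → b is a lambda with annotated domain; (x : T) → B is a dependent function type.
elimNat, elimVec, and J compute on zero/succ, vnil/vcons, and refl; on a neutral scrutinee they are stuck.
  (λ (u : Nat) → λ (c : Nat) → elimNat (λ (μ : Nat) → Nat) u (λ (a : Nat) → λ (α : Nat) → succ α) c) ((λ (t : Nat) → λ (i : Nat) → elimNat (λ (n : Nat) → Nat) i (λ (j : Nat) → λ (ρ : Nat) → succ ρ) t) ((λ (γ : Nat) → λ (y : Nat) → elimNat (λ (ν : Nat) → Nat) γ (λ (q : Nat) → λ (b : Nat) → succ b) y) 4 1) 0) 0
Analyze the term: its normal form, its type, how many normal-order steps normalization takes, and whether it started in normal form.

reduced normal form:
  5
type:
  Nat
normal-order step count: 27
already normal: no
first redex: a beta-redex


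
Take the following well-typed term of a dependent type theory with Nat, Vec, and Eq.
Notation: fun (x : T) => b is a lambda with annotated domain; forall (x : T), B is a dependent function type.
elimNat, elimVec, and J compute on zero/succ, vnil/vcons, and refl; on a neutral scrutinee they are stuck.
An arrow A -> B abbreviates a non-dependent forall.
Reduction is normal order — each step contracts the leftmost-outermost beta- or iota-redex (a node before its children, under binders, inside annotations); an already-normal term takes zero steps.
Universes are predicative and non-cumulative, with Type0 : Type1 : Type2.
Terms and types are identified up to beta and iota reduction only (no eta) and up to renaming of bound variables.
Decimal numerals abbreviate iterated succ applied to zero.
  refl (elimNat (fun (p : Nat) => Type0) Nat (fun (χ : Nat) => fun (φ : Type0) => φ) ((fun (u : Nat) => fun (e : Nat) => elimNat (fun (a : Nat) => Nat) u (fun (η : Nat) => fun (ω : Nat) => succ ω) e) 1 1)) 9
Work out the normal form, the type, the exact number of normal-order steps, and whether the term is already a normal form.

normal form:
  refl Nat 9
type:
  Eq Nat 9 9
reduction steps (normal order): 13
started in normal form: no
first contracted redex: a beta-redex


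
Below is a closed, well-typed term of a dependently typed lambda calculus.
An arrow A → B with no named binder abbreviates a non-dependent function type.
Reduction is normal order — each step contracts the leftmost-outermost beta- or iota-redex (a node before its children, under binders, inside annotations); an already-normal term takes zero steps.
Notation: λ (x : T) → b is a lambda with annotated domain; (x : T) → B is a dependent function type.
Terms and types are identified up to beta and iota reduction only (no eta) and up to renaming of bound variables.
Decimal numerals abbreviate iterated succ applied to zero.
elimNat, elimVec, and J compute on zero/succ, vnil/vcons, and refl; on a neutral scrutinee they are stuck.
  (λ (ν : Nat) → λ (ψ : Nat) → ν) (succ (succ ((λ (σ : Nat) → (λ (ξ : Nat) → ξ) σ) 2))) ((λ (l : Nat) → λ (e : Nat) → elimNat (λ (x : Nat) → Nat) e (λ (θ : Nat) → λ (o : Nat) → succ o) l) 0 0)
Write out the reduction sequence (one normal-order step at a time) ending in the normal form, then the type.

reduction (normal order):
  (λ (ν : Nat) → λ (ψ : Nat) → ν) (succ (succ ((λ (σ : Nat) → (λ (ξ : Nat) → ξ) σ) 2))) ((λ (l : Nat) → λ (e : Nat) → elimNat (λ (x : Nat) → Nat) e (λ (θ : Nat) → λ (o : Nat) → succ o) l) 0 0)
  ~> (λ (ν : Nat) → succ (succ ((λ (ψ : Nat) → (λ (σ : Nat) → σ) ψ) 2))) ((λ (ξ : Nat) → λ (l : Nat) → elimNat (λ (e : Nat) → Nat) l (λ (x : Nat) → λ (θ : Nat) → succ θ) ξ) 0 0)
  ~> succ (succ ((λ (ν : Nat) → (λ (ψ : Nat) → ψ) ν) 2))
  ~> succ (succ ((λ (ν : Nat) → ν) 2))
  ~> 4
the term's type:
  Nat


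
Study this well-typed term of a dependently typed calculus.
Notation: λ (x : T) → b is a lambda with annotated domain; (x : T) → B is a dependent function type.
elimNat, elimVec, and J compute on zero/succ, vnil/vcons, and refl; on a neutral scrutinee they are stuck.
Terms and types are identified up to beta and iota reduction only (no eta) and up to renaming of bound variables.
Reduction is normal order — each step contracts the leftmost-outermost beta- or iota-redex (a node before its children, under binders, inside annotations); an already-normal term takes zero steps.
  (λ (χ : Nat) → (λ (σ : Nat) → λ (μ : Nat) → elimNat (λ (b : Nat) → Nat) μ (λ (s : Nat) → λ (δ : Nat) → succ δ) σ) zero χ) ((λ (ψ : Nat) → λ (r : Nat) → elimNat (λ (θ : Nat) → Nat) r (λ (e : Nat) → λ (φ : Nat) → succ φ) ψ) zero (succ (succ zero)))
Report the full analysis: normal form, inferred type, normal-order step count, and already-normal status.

normal form:
  succ (succ zero)
the term's type:
  Nat
normal-order step count: 7
already normal: no
first redex: a beta-redex


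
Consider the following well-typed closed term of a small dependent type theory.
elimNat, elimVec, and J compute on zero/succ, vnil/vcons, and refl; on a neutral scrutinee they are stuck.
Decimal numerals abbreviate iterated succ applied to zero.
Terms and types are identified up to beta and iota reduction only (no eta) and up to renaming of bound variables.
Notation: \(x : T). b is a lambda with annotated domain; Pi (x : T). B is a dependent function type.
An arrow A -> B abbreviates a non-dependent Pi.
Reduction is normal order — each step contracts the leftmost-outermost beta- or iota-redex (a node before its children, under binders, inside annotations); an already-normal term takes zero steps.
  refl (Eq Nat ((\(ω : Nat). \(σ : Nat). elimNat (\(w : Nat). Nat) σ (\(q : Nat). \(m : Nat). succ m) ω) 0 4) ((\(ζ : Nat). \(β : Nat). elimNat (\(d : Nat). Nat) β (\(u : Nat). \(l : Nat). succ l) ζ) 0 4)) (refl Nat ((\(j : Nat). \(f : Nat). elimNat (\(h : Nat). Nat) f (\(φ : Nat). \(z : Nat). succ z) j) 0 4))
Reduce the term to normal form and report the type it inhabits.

resulting normal form:
  refl (Eq Nat 4 4) (refl Nat 4)
inferred type:
  Eq (Eq Nat 4 4) (refl Nat 4) (refl Nat 4)


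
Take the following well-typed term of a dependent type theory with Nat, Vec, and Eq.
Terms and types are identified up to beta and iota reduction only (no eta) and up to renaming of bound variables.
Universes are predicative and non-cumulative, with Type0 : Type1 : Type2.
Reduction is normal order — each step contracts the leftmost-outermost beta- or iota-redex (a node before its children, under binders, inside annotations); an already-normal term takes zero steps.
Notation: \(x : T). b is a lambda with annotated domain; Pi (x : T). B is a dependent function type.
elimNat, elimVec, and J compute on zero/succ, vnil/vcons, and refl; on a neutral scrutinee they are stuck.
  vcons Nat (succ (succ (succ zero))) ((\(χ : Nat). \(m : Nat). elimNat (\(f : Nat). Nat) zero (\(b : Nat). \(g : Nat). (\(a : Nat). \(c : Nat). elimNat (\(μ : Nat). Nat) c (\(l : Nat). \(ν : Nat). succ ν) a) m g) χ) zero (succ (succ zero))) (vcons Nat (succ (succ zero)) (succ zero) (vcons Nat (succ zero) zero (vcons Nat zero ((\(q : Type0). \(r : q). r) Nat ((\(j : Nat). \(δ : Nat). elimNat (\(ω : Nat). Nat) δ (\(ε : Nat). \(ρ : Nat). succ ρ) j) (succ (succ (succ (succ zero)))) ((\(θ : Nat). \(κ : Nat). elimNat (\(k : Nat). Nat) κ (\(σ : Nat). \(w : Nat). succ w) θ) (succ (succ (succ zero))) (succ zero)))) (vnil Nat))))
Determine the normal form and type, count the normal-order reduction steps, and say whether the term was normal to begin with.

normal form:
  vcons Nat (succ (succ (succ zero))) zero (vcons Nat (succ (succ zero)) (succ zero) (vcons Nat (succ zero) zero (vcons Nat zero (succ (succ (succ (succ (succ (succ (succ (succ zero)))))))) (vnil Nat))))
the term's type:
  Vec Nat (succ (succ (succ (succ zero))))
reduction steps (normal order): 32
already normal: no
first redex: a beta-redex


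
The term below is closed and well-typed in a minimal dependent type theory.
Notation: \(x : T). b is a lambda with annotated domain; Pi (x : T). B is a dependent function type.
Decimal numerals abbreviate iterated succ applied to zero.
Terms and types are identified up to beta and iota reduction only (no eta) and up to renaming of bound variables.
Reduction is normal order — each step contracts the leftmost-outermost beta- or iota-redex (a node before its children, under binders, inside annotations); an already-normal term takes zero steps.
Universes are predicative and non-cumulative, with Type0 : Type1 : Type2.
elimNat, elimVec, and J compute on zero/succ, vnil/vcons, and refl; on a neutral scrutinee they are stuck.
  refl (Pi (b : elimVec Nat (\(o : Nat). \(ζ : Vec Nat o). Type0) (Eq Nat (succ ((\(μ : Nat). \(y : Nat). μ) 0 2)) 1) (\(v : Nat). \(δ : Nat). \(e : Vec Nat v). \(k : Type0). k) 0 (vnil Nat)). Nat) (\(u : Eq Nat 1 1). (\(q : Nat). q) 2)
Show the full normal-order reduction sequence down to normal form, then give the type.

normal-order reduction:
  refl (Pi (b : elimVec Nat (\(o : Nat). \(ζ : Vec Nat o). Type0) (Eq Nat (succ ((\(μ : Nat). \(y : Nat). μ) 0 2)) 1) (\(v : Nat). \(δ : Nat). \(e : Vec Nat v). \(k : Type0). k) 0 (vnil Nat)). Nat) (\(u : Eq Nat 1 1). (\(q : Nat). q) 2)
  ~> refl (Pi (b : Eq Nat (succ ((\(o : Nat). \(ζ : Nat). o) 0 2)) 1). Nat) (\(μ : Eq Nat 1 1). (\(y : Nat). y) 2)
  ~> refl (Pi (b : Eq Nat (succ ((\(o : Nat). 0) 2)) 1). Nat) (\(ζ : Eq Nat 1 1). (\(μ : Nat). μ) 2)
  ~> refl (Pi (b : Eq Nat 1 1). Nat) (\(o : Eq Nat 1 1). (\(ζ : Nat). ζ) 2)
  ~> refl (Pi (b : Eq Nat 1 1). Nat) (\(o : Eq Nat 1 1). 2)
inferred type:
  Eq (Pi (b : Eq Nat 1 1). Nat) (\(o : Eq Nat 1 1). 2) (\(ζ : Eq Nat 1 1). 2)


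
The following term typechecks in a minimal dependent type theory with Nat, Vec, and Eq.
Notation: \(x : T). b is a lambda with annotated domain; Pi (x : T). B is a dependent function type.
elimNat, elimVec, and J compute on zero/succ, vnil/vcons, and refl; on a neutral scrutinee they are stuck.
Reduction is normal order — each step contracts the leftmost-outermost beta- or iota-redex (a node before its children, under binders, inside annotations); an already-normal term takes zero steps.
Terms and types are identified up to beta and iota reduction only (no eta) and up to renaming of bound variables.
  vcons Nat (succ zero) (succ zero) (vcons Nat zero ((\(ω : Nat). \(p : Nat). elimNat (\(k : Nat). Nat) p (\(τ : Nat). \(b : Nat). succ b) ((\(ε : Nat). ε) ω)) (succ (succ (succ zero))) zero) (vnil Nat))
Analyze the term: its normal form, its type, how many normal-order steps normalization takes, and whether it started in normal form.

normal form:
  vcons Nat (succ zero) (succ zero) (vcons Nat zero (succ (succ (succ zero))) (vnil Nat))
inferred type:
  Vec Nat (succ (succ zero))
normal-order step count: 13
started in normal form: no
first redex: a beta-redex


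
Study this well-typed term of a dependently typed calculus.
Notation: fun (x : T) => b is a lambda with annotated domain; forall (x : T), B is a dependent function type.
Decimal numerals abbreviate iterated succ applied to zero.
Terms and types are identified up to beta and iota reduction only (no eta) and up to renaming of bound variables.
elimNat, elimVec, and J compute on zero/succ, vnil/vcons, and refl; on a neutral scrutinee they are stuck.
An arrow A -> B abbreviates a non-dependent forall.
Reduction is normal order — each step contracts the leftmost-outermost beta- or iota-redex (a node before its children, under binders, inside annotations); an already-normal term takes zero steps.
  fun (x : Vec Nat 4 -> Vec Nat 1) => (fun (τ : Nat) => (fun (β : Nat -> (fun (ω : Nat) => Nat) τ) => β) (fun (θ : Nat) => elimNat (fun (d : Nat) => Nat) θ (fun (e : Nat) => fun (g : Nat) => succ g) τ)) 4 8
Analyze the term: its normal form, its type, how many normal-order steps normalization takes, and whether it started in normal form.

resulting normal form:
  fun (x : Vec Nat 4 -> Vec Nat 1) => 12
inferred type:
  (Vec Nat 4 -> Vec Nat 1) -> Nat
steps to reach normal form (normal order): 16
started in normal form: no
first contracted redex: a beta-redex


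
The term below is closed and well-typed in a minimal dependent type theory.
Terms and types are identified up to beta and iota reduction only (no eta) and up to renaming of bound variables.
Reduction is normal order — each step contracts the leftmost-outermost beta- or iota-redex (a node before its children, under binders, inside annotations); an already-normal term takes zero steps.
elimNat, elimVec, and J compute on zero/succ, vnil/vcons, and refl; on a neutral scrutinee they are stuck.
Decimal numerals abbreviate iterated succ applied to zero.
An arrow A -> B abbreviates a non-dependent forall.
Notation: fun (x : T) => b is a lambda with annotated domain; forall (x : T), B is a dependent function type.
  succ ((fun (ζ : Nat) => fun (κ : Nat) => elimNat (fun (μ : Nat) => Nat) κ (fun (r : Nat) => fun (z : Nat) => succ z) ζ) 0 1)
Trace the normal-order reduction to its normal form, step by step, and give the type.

reduction (normal order):
  succ ((fun (ζ : Nat) => fun (κ : Nat) => elimNat (fun (μ : Nat) => Nat) κ (fun (r : Nat) => fun (z : Nat) => succ z) ζ) 0 1)
  ~> succ ((fun (ζ : Nat) => elimNat (fun (κ : Nat) => Nat) ζ (fun (μ : Nat) => fun (r : Nat) => succ r) 0) 1)
  ~> succ (elimNat (fun (ζ : Nat) => Nat) 1 (fun (κ : Nat) => fun (μ : Nat) => succ μ) 0)
  ~> 2
the term's type:
  Nat


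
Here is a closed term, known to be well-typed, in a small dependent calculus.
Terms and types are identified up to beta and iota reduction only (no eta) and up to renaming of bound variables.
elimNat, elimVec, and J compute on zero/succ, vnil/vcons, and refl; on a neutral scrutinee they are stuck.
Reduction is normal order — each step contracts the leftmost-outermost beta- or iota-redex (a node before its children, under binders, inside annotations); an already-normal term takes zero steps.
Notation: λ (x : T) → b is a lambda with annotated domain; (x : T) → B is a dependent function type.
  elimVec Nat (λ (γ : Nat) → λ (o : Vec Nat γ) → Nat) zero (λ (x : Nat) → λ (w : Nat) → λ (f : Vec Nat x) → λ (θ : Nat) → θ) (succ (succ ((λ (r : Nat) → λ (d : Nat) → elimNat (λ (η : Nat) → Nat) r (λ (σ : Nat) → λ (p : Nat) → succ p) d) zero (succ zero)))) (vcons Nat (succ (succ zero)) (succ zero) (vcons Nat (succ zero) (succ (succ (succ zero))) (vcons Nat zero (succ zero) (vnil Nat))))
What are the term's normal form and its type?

normal form:
  zero
inferred type:
  Nat


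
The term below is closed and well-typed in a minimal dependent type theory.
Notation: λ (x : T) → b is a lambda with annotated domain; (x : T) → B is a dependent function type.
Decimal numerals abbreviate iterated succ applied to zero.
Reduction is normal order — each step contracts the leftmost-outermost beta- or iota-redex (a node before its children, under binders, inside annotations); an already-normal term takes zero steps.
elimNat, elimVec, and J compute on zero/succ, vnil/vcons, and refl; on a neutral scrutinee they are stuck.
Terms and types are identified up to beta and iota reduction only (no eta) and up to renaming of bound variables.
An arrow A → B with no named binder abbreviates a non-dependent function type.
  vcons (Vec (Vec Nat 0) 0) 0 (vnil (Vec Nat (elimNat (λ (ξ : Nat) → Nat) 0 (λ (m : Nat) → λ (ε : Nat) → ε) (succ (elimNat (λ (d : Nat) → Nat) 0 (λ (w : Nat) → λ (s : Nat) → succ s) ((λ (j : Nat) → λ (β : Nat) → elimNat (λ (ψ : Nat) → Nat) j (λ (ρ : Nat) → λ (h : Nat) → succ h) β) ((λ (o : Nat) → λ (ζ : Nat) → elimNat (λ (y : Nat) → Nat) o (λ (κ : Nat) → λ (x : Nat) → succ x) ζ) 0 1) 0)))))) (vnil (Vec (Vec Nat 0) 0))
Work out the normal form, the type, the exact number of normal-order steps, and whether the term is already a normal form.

normal form:
  vcons (Vec (Vec Nat 0) 0) 0 (vnil (Vec Nat 0)) (vnil (Vec (Vec Nat 0) 0))
the term's type:
  Vec (Vec (Vec Nat 0) 0) 1
steps to reach normal form (normal order): 20
term was already normal: no
first contracted redex: an elimNat iota-redex


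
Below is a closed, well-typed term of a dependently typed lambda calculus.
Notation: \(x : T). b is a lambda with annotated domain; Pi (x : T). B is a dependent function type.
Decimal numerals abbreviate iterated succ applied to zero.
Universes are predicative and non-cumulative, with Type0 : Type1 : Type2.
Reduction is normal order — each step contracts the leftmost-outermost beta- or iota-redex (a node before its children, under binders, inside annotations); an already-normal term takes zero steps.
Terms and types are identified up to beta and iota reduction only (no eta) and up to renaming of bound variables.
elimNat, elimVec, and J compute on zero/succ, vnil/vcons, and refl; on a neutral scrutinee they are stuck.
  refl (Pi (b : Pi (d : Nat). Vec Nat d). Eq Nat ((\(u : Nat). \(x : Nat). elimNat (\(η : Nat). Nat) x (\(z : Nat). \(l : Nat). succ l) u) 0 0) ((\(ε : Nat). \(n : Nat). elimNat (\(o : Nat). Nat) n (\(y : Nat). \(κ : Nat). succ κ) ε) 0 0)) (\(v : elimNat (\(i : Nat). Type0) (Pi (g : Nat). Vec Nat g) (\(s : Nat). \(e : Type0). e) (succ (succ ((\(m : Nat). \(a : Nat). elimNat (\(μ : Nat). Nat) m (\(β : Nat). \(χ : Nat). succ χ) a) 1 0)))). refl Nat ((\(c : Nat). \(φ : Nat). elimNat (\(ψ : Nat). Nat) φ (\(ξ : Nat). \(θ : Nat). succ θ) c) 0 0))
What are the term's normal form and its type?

normal form:
  refl (Pi (b : Pi (d : Nat). Vec Nat d). Eq Nat 0 0) (\(u : Pi (x : Nat). Vec Nat x). refl Nat 0)
inferred type:
  Eq (Pi (b : Pi (d : Nat). Vec Nat d). Eq Nat 0 0) (\(u : Pi (x : Nat). Vec Nat x). refl Nat 0) (\(η : Pi (z : Nat). Vec Nat z). refl Nat 0)


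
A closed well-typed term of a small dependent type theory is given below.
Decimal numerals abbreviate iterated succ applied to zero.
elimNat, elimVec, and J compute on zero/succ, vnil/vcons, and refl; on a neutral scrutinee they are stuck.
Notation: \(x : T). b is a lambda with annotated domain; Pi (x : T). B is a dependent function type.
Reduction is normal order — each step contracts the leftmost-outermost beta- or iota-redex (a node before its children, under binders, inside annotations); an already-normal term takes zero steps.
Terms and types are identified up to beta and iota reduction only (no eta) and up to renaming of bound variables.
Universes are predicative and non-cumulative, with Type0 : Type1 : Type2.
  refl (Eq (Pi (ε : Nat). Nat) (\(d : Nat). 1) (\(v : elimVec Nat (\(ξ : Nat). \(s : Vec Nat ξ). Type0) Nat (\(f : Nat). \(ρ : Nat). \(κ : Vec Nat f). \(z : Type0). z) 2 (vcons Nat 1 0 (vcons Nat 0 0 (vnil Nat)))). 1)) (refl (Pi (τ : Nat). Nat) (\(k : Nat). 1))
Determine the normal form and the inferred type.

normal form:
  refl (Eq (Pi (ε : Nat). Nat) (\(d : Nat). 1) (\(v : Nat). 1)) (refl (Pi (ξ : Nat). Nat) (\(s : Nat). 1))
inferred type:
  Eq (Eq (Pi (ε : Nat). Nat) (\(d : Nat). 1) (\(v : Nat). 1)) (refl (Pi (ξ : Nat). Nat) (\(s : Nat). 1)) (refl (Pi (f : Nat). Nat) (\(ρ : Nat). 1))
observation: reduction starts at an elimVec iota-redex, and 11 normal-order steps reach the normal form.


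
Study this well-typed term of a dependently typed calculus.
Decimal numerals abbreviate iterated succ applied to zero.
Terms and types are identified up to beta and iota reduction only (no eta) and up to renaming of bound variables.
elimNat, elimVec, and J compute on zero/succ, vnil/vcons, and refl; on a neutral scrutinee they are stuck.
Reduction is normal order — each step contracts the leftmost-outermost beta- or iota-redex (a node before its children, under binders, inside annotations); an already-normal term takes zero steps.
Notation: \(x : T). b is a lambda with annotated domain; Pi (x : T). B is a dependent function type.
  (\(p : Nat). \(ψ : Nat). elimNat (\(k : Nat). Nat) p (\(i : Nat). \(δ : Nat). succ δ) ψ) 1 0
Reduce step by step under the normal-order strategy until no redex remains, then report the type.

reduction (normal order):
  (\(p : Nat). \(ψ : Nat). elimNat (\(k : Nat). Nat) p (\(i : Nat). \(δ : Nat). succ δ) ψ) 1 0
  ~> (\(p : Nat). elimNat (\(ψ : Nat). Nat) 1 (\(k : Nat). \(i : Nat). succ i) p) 0
  ~> elimNat (\(p : Nat). Nat) 1 (\(ψ : Nat). \(k : Nat). succ k) 0
  ~> 1
inferred type:
  Nat


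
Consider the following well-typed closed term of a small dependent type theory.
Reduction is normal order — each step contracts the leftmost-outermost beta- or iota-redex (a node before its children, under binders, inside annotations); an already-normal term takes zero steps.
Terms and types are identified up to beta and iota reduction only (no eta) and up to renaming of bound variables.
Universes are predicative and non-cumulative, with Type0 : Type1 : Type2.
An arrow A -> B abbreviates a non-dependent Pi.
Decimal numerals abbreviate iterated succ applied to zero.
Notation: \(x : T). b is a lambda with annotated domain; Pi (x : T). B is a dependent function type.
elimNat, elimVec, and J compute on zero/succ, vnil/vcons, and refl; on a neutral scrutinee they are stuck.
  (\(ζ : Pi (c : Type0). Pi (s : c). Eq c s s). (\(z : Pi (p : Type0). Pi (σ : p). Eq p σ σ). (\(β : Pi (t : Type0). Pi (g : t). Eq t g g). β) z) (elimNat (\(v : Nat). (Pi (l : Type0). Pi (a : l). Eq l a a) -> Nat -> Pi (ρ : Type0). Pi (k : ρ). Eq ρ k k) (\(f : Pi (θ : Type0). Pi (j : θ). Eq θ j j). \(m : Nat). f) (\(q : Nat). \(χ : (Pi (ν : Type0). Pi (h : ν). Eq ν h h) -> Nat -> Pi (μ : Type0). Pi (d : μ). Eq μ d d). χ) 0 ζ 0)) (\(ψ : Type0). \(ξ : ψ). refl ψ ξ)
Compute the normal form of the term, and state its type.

normal form:
  \(ζ : Type0). \(c : ζ). refl ζ c
the term's type:
  Pi (ζ : Type0). Pi (c : ζ). Eq ζ c c
observation: the leftmost-outermost redex is a beta-redex, and normalization takes 6 steps.


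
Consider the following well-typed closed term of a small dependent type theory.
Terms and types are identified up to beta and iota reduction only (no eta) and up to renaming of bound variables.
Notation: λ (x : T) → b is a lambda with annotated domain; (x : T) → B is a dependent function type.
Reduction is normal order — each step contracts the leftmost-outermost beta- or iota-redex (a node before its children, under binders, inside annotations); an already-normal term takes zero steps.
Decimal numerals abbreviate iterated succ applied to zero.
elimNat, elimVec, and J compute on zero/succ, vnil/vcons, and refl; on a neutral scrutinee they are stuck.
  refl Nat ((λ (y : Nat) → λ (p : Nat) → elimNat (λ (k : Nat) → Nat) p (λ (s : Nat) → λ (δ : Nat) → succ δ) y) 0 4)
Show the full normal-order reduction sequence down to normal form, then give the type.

reduction (normal order):
  refl Nat ((λ (y : Nat) → λ (p : Nat) → elimNat (λ (k : Nat) → Nat) p (λ (s : Nat) → λ (δ : Nat) → succ δ) y) 0 4)
  ~> refl Nat ((λ (y : Nat) → elimNat (λ (p : Nat) → Nat) y (λ (k : Nat) → λ (s : Nat) → succ s) 0) 4)
  ~> refl Nat (elimNat (λ (y : Nat) → Nat) 4 (λ (p : Nat) → λ (k : Nat) → succ k) 0)
  ~> refl Nat 4
the term's type:
  Eq Nat 4 4


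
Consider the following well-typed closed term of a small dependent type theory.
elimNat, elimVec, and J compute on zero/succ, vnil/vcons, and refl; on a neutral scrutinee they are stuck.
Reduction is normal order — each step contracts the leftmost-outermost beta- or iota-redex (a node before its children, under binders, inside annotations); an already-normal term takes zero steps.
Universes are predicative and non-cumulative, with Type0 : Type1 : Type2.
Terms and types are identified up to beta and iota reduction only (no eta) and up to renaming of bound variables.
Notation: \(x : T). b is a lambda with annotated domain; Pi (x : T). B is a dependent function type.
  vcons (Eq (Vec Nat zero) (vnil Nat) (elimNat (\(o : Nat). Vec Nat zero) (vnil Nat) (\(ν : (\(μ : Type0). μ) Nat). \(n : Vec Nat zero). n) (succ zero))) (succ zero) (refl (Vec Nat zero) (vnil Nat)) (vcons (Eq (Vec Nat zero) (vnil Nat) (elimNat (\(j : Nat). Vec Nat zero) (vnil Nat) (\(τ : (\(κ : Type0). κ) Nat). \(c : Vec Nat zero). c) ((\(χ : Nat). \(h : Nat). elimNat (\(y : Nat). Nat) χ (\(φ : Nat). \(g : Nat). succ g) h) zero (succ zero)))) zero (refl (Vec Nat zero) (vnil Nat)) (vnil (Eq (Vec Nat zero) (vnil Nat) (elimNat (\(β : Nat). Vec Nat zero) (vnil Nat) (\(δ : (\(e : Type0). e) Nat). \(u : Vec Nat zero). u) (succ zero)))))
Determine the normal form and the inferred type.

reduced normal form:
  vcons (Eq (Vec Nat zero) (vnil Nat) (vnil Nat)) (succ zero) (refl (Vec Nat zero) (vnil Nat)) (vcons (Eq (Vec Nat zero) (vnil Nat) (vnil Nat)) zero (refl (Vec Nat zero) (vnil Nat)) (vnil (Eq (Vec Nat zero) (vnil Nat) (vnil Nat))))
type:
  Vec (Eq (Vec Nat zero) (vnil Nat) (vnil Nat)) (succ (succ zero))
observation: the term reaches its normal form after 19 normal-order steps.
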